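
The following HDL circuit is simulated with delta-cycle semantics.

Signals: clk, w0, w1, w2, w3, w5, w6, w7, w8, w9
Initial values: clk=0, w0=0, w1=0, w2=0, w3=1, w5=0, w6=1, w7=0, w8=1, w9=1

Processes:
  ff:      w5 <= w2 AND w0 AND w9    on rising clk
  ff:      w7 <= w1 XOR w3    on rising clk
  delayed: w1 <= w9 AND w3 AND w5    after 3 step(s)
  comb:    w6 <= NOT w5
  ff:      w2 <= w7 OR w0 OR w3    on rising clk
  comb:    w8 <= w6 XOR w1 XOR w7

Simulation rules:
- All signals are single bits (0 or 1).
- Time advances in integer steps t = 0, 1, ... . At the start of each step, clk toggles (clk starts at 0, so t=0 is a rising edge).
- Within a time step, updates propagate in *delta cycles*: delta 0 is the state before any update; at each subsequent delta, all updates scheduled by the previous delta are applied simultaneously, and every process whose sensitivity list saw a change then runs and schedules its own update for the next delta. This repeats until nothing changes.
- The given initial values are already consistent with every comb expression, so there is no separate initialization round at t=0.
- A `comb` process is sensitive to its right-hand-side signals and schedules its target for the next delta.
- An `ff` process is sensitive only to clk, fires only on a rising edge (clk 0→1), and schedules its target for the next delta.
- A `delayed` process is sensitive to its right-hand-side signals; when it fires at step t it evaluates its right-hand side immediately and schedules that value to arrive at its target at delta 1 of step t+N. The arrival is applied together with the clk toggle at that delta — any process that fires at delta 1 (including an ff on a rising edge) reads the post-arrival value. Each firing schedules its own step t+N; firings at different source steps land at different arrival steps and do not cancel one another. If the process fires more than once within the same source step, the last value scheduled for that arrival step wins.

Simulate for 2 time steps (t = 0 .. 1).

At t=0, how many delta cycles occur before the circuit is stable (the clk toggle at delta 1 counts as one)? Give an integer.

3

t0.Δ0 w1=0 w8=1 clk=0 w6=1 w7=0 w5=0 w0=0 w2=0 w9=1 w3=1
t0.Δ1 w1=0 w8=1 clk=1 w6=1 w7=0 w5=0 w0=0 w2=0 w9=1 w3=1
t0.Δ2 w1=0 w8=1 clk=1 w6=1 w7=1 w5=0 w0=0 w2=1 w9=1 w3=1
t0.Δ3 w1=0 w8=0 clk=1 w6=1 w7=1 w5=0 w0=0 w2=1 w9=1 w3=1
t1.Δ0 w1=0 w8=0 clk=1 w6=1 w7=1 w5=0 w0=0 w2=1 w9=1 w3=1
t1.Δ1 w1=0 w8=0 clk=0 w6=1 w7=1 w5=0 w0=0 w2=1 w9=1 w3=1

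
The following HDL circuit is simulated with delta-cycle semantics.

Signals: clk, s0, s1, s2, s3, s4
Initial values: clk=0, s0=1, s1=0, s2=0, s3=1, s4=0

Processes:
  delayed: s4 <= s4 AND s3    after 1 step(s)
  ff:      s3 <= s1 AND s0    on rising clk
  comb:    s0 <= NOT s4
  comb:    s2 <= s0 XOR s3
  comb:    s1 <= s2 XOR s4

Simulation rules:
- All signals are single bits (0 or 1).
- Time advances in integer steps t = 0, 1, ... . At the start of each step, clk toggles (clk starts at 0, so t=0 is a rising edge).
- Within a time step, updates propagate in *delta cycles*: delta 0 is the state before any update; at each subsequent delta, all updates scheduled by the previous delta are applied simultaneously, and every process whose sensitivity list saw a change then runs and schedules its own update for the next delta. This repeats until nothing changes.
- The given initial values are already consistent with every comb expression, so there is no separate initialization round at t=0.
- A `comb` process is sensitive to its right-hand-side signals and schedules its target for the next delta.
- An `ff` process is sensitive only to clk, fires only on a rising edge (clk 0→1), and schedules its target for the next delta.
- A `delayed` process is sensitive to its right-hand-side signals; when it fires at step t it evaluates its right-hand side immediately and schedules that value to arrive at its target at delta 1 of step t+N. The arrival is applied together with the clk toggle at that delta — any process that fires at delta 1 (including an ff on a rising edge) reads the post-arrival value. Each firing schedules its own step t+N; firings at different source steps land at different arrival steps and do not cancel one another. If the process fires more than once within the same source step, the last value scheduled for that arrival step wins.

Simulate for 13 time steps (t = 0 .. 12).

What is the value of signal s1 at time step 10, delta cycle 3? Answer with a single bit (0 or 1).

1

t0.Δ0 s3=1 s4=0 clk=0 s2=0 s1=0 s0=1
t0.Δ1 s3=1 s4=0 clk=1 s2=0 s1=0 s0=1
t0.Δ2 s3=0 s4=0 clk=1 s2=0 s1=0 s0=1
t0.Δ3 s3=0 s4=0 clk=1 s2=1 s1=0 s0=1
t0.Δ4 s3=0 s4=0 clk=1 s2=1 s1=1 s0=1
t1.Δ0 s3=0 s4=0 clk=1 s2=1 s1=1 s0=1
t1.Δ1 s3=0 s4=0 clk=0 s2=1 s1=1 s0=1
t2.Δ0 s3=0 s4=0 clk=0 s2=1 s1=1 s0=1
t2.Δ1 s3=0 s4=0 clk=1 s2=1 s1=1 s0=1
t2.Δ2 s3=1 s4=0 clk=1 s2=1 s1=1 s0=1
t2.Δ3 s3=1 s4=0 clk=1 s2=0 s1=1 s0=1
t2.Δ4 s3=1 s4=0 clk=1 s2=0 s1=0 s0=1
t3.Δ0 s3=1 s4=0 clk=1 s2=0 s1=0 s0=1
t3.Δ1 s3=1 s4=0 clk=0 s2=0 s1=0 s0=1
t4.Δ0 s3=1 s4=0 clk=0 s2=0 s1=0 s0=1
t4.Δ1 s3=1 s4=0 clk=1 s2=0 s1=0 s0=1
t4.Δ2 s3=0 s4=0 clk=1 s2=0 s1=0 s0=1
t4.Δ3 s3=0 s4=0 clk=1 s2=1 s1=0 s0=1
t4.Δ4 s3=0 s4=0 clk=1 s2=1 s1=1 s0=1
t5.Δ0 s3=0 s4=0 clk=1 s2=1 s1=1 s0=1
t5.Δ1 s3=0 s4=0 clk=0 s2=1 s1=1 s0=1
t6.Δ0 s3=0 s4=0 clk=0 s2=1 s1=1 s0=1
t6.Δ1 s3=0 s4=0 clk=1 s2=1 s1=1 s0=1
t6.Δ2 s3=1 s4=0 clk=1 s2=1 s1=1 s0=1
t6.Δ3 s3=1 s4=0 clk=1 s2=0 s1=1 s0=1
t6.Δ4 s3=1 s4=0 clk=1 s2=0 s1=0 s0=1
t7.Δ0 s3=1 s4=0 clk=1 s2=0 s1=0 s0=1
t7.Δ1 s3=1 s4=0 clk=0 s2=0 s1=0 s0=1
t8.Δ0 s3=1 s4=0 clk=0 s2=0 s1=0 s0=1
t8.Δ1 s3=1 s4=0 clk=1 s2=0 s1=0 s0=1
t8.Δ2 s3=0 s4=0 clk=1 s2=0 s1=0 s0=1
t8.Δ3 s3=0 s4=0 clk=1 s2=1 s1=0 s0=1
t8.Δ4 s3=0 s4=0 clk=1 s2=1 s1=1 s0=1
t9.Δ0 s3=0 s4=0 clk=1 s2=1 s1=1 s0=1
t9.Δ1 s3=0 s4=0 clk=0 s2=1 s1=1 s0=1
t10.Δ0 s3=0 s4=0 clk=0 s2=1 s1=1 s0=1
t10.Δ1 s3=0 s4=0 clk=1 s2=1 s1=1 s0=1
t10.Δ2 s3=1 s4=0 clk=1 s2=1 s1=1 s0=1
t10.Δ3 s3=1 s4=0 clk=1 s2=0 s1=1 s0=1
t10.Δ4 s3=1 s4=0 clk=1 s2=0 s1=0 s0=1
t11.Δ0 s3=1 s4=0 clk=1 s2=0 s1=0 s0=1
t11.Δ1 s3=1 s4=0 clk=0 s2=0 s1=0 s0=1
t12.Δ0 s3=1 s4=0 clk=0 s2=0 s1=0 s0=1
t12.Δ1 s3=1 s4=0 clk=1 s2=0 s1=0 s0=1
t12.Δ2 s3=0 s4=0 clk=1 s2=0 s1=0 s0=1
t12.Δ3 s3=0 s4=0 clk=1 s2=1 s1=0 s0=1
t12.Δ4 s3=0 s4=0 clk=1 s2=1 s1=1 s0=1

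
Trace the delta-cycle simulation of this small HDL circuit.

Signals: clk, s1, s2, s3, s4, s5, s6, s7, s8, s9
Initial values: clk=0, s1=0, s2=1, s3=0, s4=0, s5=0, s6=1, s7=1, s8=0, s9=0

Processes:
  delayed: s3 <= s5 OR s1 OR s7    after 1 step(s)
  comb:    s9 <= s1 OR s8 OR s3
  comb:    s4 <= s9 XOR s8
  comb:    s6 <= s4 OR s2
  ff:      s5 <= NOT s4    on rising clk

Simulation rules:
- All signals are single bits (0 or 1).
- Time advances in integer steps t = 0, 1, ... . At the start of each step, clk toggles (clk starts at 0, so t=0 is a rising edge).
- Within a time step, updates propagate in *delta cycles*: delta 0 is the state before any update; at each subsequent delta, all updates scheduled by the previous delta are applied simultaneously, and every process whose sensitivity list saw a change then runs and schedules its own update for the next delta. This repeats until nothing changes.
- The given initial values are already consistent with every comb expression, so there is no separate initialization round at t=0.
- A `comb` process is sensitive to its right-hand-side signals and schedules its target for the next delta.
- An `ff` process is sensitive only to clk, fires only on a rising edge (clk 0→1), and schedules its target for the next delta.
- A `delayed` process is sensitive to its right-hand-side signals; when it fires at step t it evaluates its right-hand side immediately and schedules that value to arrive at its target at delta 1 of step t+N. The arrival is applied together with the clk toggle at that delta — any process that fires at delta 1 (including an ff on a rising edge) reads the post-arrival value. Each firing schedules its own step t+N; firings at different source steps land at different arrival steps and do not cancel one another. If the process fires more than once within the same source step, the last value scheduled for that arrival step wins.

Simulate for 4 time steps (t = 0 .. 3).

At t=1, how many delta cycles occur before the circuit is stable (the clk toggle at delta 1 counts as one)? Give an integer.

t0.Δ0 s6=1 s8=0 clk=0 s9=0 s7=1 s5=0 s1=0 s3=0 s4=0 s2=1
t0.Δ1 s6=1 s8=0 clk=1 s9=0 s7=1 s5=0 s1=0 s3=0 s4=0 s2=1
t0.Δ2 s6=1 s8=0 clk=1 s9=0 s7=1 s5=1 s1=0 s3=0 s4=0 s2=1
t1.Δ0 s6=1 s8=0 clk=1 s9=0 s7=1 s5=1 s1=0 s3=0 s4=0 s2=1
t1.Δ1 s6=1 s8=0 clk=0 s9=0 s7=1 s5=1 s1=0 s3=1 s4=0 s2=1
t1.Δ2 s6=1 s8=0 clk=0 s9=1 s7=1 s5=1 s1=0 s3=1 s4=0 s2=1
t1.Δ3 s6=1 s8=0 clk=0 s9=1 s7=1 s5=1 s1=0 s3=1 s4=1 s2=1
t2.Δ0 s6=1 s8=0 clk=0 s9=1 s7=1 s5=1 s1=0 s3=1 s4=1 s2=1
t2.Δ1 s6=1 s8=0 clk=1 s9=1 s7=1 s5=1 s1=0 s3=1 s4=1 s2=1
t2.Δ2 s6=1 s8=0 clk=1 s9=1 s7=1 s5=0 s1=0 s3=1 s4=1 s2=1
t3.Δ0 s6=1 s8=0 clk=1 s9=1 s7=1 s5=0 s1=0 s3=1 s4=1 s2=1
t3.Δ1 s6=1 s8=0 clk=0 s9=1 s7=1 s5=0 s1=0 s3=1 s4=1 s2=1

3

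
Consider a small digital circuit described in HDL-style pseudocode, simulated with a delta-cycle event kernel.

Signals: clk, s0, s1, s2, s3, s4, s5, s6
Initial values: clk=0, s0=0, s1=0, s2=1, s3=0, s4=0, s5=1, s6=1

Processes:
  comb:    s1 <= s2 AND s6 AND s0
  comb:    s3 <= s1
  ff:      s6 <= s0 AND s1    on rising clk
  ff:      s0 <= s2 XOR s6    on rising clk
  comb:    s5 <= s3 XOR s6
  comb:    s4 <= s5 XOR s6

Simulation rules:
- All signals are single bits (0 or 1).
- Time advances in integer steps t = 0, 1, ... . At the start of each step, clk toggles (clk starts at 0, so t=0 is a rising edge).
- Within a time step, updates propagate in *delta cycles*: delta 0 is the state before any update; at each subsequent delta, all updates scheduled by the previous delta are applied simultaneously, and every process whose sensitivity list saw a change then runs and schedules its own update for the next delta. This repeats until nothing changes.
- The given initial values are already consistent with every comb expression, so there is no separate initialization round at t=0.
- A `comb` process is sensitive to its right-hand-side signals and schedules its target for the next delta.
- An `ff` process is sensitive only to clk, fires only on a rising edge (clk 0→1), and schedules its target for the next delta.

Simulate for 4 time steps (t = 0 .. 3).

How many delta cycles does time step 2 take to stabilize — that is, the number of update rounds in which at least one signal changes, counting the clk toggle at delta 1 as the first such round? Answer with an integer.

t=0 Δ0: clk=0 s2=1 s5=1 s1=0 s0=0 s4=0 s3=0 s6=1
  Δ1: clk:0→1
  Δ2: s6:1→0
  Δ3: s5:1→0, s4:0→1
  Δ4: s4:1→0
  (4Δ to stable)
t=1 Δ0: clk=1 s2=1 s5=0 s1=0 s0=0 s4=0 s3=0 s6=0
  Δ1: clk:1→0
  (1Δ to stable)
t=2 Δ0: clk=0 s2=1 s5=0 s1=0 s0=0 s4=0 s3=0 s6=0
  Δ1: clk:0→1
  Δ2: s0:0→1
  (2Δ to stable)
t=3 Δ0: clk=1 s2=1 s5=0 s1=0 s0=1 s4=0 s3=0 s6=0
  Δ1: clk:1→0
  (1Δ to stable)

2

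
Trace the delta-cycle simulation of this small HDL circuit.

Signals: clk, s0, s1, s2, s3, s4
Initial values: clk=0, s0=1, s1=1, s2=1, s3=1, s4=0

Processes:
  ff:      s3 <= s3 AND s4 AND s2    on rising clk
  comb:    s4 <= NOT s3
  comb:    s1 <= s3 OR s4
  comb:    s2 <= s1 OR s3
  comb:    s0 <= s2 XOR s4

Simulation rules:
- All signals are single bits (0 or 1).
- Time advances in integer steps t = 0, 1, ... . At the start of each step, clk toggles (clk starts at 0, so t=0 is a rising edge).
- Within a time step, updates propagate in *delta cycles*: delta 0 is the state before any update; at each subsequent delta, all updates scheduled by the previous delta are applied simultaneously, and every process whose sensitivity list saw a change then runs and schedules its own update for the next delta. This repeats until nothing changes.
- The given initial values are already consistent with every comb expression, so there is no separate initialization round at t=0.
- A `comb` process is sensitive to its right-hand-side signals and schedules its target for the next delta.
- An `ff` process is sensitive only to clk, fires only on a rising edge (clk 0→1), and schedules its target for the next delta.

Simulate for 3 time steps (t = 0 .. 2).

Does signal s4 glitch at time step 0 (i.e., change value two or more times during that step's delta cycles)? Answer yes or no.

no

t=0 Δ0: s3=1 s0=1 s4=0 s2=1 s1=1 clk=0
  Δ1: clk:0→1
  Δ2: s3:1→0
  Δ3: s4:0→1, s1:1→0
  Δ4: s0:1→0, s2:1→0, s1:0→1
  Δ5: s0:0→1, s2:0→1
  Δ6: s0:1→0
  (6Δ to stable)
t=1 Δ0: s3=0 s0=0 s4=1 s2=1 s1=1 clk=1
  Δ1: clk:1→0
  (1Δ to stable)
t=2 Δ0: s3=0 s0=0 s4=1 s2=1 s1=1 clk=0
  Δ1: clk:0→1
  (1Δ to stable)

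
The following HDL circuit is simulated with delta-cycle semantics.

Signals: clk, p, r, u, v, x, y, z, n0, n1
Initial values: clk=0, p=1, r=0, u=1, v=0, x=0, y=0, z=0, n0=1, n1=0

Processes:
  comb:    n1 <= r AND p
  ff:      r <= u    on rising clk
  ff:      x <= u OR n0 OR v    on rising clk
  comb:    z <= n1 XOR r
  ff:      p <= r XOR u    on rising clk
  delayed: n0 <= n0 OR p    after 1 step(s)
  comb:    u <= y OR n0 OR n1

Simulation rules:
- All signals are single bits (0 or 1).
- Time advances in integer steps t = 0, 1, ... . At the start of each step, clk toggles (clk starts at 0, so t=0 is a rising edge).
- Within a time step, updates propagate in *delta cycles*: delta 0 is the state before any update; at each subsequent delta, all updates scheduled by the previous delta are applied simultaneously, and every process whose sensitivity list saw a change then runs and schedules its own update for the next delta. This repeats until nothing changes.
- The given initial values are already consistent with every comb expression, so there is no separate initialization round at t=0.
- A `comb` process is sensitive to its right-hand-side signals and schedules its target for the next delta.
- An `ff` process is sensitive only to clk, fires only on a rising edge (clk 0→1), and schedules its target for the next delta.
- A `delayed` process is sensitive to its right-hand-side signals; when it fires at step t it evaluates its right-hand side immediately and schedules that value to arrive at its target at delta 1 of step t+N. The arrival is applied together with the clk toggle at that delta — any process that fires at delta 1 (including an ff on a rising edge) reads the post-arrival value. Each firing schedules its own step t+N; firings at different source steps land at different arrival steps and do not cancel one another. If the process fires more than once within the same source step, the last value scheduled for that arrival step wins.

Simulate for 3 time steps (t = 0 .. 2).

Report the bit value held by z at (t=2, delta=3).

[bits: n0,p,z,y,x,v,clk,u,n1,r]
t=0: Δ0=1100000100 Δ1=1100001100 Δ2=1100101101 Δ3=1110101111 Δ4=1100101111 | 4Δ
t=1: Δ0=1100101111 Δ1=1100100111 | 1Δ
t=2: Δ0=1100100111 Δ1=1100101111 Δ2=1000101111 Δ3=1000101101 Δ4=1010101101 | 4Δ

0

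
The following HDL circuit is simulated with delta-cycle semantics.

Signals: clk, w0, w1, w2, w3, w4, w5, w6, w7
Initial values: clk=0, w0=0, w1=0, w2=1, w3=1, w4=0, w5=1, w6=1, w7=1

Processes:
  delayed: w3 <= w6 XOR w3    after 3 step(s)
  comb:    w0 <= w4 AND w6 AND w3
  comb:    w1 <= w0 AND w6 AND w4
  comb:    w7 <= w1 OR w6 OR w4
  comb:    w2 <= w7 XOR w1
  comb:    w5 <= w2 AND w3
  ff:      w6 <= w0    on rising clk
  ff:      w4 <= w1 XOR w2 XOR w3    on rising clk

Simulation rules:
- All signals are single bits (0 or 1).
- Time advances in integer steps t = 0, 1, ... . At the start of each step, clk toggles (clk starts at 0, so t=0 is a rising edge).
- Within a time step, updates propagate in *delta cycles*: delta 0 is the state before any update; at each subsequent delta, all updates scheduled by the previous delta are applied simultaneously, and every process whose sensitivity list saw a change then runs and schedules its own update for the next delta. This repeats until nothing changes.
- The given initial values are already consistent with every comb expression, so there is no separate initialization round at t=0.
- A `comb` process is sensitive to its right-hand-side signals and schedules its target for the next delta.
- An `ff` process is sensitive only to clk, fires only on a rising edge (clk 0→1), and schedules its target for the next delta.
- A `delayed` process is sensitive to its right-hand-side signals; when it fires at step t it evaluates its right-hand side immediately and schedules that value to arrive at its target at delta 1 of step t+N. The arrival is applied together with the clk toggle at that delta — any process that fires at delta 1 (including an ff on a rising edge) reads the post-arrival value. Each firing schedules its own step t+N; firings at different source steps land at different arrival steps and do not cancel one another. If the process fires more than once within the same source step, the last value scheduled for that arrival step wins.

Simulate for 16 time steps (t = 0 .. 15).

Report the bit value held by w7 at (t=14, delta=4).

1

[bits: w6,w0,w2,w7,w4,w1,w3,w5,clk]
t=0: Δ0=101100110 Δ1=101100111 Δ2=001100111 Δ3=001000111 Δ4=000000111 Δ5=000000101 | 5Δ
t=1: Δ0=000000101 Δ1=000000100 | 1Δ
t=2: Δ0=000000100 Δ1=000000101 Δ2=000010101 Δ3=000110101 Δ4=001110101 Δ5=001110111 | 5Δ
t=3: Δ0=001110111 Δ1=001110110 | 1Δ
t=4: Δ0=001110110 Δ1=001110111 Δ2=001100111 Δ3=001000111 Δ4=000000111 Δ5=000000101 | 5Δ
t=5: Δ0=000000101 Δ1=000000100 | 1Δ
t=6: Δ0=000000100 Δ1=000000101 Δ2=000010101 Δ3=000110101 Δ4=001110101 Δ5=001110111 | 5Δ
t=7: Δ0=001110111 Δ1=001110110 | 1Δ
t=8: Δ0=001110110 Δ1=001110111 Δ2=001100111 Δ3=001000111 Δ4=000000111 Δ5=000000101 | 5Δ
t=9: Δ0=000000101 Δ1=000000100 | 1Δ
t=10: Δ0=000000100 Δ1=000000101 Δ2=000010101 Δ3=000110101 Δ4=001110101 Δ5=001110111 | 5Δ
t=11: Δ0=001110111 Δ1=001110110 | 1Δ
t=12: Δ0=001110110 Δ1=001110111 Δ2=001100111 Δ3=001000111 Δ4=000000111 Δ5=000000101 | 5Δ
t=13: Δ0=000000101 Δ1=000000100 | 1Δ
t=14: Δ0=000000100 Δ1=000000101 Δ2=000010101 Δ3=000110101 Δ4=001110101 Δ5=001110111 | 5Δ
t=15: Δ0=001110111 Δ1=001110110 | 1Δ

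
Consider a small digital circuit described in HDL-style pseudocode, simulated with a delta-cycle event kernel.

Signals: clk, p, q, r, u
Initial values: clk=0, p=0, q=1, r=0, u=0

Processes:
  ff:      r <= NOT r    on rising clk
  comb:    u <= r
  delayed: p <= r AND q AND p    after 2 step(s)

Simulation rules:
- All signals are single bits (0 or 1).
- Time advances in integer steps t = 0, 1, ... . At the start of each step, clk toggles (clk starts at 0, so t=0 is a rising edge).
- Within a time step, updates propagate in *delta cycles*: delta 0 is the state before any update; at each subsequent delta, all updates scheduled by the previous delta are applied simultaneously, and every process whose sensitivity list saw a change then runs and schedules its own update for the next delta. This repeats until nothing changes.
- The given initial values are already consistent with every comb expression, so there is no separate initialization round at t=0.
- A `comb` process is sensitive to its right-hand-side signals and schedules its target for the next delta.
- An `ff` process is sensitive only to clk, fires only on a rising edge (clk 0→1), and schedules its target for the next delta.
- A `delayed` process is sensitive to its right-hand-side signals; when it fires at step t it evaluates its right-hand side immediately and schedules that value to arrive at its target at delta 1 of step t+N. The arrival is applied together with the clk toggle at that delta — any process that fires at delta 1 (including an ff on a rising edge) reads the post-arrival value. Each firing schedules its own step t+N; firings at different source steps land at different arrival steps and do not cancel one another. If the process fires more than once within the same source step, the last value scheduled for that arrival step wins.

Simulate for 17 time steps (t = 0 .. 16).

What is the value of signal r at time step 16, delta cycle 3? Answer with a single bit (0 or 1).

t0.Δ0 p=0 u=0 q=1 r=0 clk=0
t0.Δ1 p=0 u=0 q=1 r=0 clk=1
t0.Δ2 p=0 u=0 q=1 r=1 clk=1
t0.Δ3 p=0 u=1 q=1 r=1 clk=1
t1.Δ0 p=0 u=1 q=1 r=1 clk=1
t1.Δ1 p=0 u=1 q=1 r=1 clk=0
t2.Δ0 p=0 u=1 q=1 r=1 clk=0
t2.Δ1 p=0 u=1 q=1 r=1 clk=1
t2.Δ2 p=0 u=1 q=1 r=0 clk=1
t2.Δ3 p=0 u=0 q=1 r=0 clk=1
t3.Δ0 p=0 u=0 q=1 r=0 clk=1
t3.Δ1 p=0 u=0 q=1 r=0 clk=0
t4.Δ0 p=0 u=0 q=1 r=0 clk=0
t4.Δ1 p=0 u=0 q=1 r=0 clk=1
t4.Δ2 p=0 u=0 q=1 r=1 clk=1
t4.Δ3 p=0 u=1 q=1 r=1 clk=1
t5.Δ0 p=0 u=1 q=1 r=1 clk=1
t5.Δ1 p=0 u=1 q=1 r=1 clk=0
t6.Δ0 p=0 u=1 q=1 r=1 clk=0
t6.Δ1 p=0 u=1 q=1 r=1 clk=1
t6.Δ2 p=0 u=1 q=1 r=0 clk=1
t6.Δ3 p=0 u=0 q=1 r=0 clk=1
t7.Δ0 p=0 u=0 q=1 r=0 clk=1
t7.Δ1 p=0 u=0 q=1 r=0 clk=0
t8.Δ0 p=0 u=0 q=1 r=0 clk=0
t8.Δ1 p=0 u=0 q=1 r=0 clk=1
t8.Δ2 p=0 u=0 q=1 r=1 clk=1
t8.Δ3 p=0 u=1 q=1 r=1 clk=1
t9.Δ0 p=0 u=1 q=1 r=1 clk=1
t9.Δ1 p=0 u=1 q=1 r=1 clk=0
t10.Δ0 p=0 u=1 q=1 r=1 clk=0
t10.Δ1 p=0 u=1 q=1 r=1 clk=1
t10.Δ2 p=0 u=1 q=1 r=0 clk=1
t10.Δ3 p=0 u=0 q=1 r=0 clk=1
t11.Δ0 p=0 u=0 q=1 r=0 clk=1
t11.Δ1 p=0 u=0 q=1 r=0 clk=0
t12.Δ0 p=0 u=0 q=1 r=0 clk=0
t12.Δ1 p=0 u=0 q=1 r=0 clk=1
t12.Δ2 p=0 u=0 q=1 r=1 clk=1
t12.Δ3 p=0 u=1 q=1 r=1 clk=1
t13.Δ0 p=0 u=1 q=1 r=1 clk=1
t13.Δ1 p=0 u=1 q=1 r=1 clk=0
t14.Δ0 p=0 u=1 q=1 r=1 clk=0
t14.Δ1 p=0 u=1 q=1 r=1 clk=1
t14.Δ2 p=0 u=1 q=1 r=0 clk=1
t14.Δ3 p=0 u=0 q=1 r=0 clk=1
t15.Δ0 p=0 u=0 q=1 r=0 clk=1
t15.Δ1 p=0 u=0 q=1 r=0 clk=0
t16.Δ0 p=0 u=0 q=1 r=0 clk=0
t16.Δ1 p=0 u=0 q=1 r=0 clk=1
t16.Δ2 p=0 u=0 q=1 r=1 clk=1
t16.Δ3 p=0 u=1 q=1 r=1 clk=1

1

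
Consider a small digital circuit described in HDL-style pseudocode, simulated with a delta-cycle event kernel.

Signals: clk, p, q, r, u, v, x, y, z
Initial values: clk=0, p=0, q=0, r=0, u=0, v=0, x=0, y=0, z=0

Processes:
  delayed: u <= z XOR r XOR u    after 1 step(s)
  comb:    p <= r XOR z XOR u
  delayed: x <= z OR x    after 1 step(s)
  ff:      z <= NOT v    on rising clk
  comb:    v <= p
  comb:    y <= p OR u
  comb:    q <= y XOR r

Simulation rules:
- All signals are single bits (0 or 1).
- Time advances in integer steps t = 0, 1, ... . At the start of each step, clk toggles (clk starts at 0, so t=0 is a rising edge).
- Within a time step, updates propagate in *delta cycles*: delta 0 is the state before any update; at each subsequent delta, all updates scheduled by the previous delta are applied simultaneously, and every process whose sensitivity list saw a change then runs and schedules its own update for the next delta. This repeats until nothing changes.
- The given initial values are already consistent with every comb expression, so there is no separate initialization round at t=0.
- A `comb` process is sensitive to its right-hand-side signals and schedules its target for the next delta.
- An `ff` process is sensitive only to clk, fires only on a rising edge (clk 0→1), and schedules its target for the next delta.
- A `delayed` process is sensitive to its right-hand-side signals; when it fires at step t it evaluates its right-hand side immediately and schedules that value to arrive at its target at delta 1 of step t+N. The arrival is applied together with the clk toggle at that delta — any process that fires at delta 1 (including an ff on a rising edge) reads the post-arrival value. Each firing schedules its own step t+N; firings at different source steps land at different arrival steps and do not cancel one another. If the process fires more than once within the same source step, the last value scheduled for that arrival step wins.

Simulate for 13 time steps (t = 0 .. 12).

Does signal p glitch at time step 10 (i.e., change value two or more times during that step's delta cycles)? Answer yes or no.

no

t=0 Δ0: z=0 u=0 v=0 y=0 x=0 clk=0 r=0 p=0 q=0
  Δ1: clk:0→1
  Δ2: z:0→1
  Δ3: p:0→1
  Δ4: v:0→1, y:0→1
  Δ5: q:0→1
  (5Δ to stable)
t=1 Δ0: z=1 u=0 v=1 y=1 x=0 clk=1 r=0 p=1 q=1
  Δ1: u:0→1, x:0→1, clk:1→0
  Δ2: p:1→0
  Δ3: v:1→0
  (3Δ to stable)
t=2 Δ0: z=1 u=1 v=0 y=1 x=1 clk=0 r=0 p=0 q=1
  Δ1: u:1→0, clk:0→1
  Δ2: y:1→0, p:0→1
  Δ3: v:0→1, y:0→1, q:1→0
  Δ4: q:0→1
  (4Δ to stable)
t=3 Δ0: z=1 u=0 v=1 y=1 x=1 clk=1 r=0 p=1 q=1
  Δ1: u:0→1, clk:1→0
  Δ2: p:1→0
  Δ3: v:1→0
  (3Δ to stable)
t=4 Δ0: z=1 u=1 v=0 y=1 x=1 clk=0 r=0 p=0 q=1
  Δ1: u:1→0, clk:0→1
  Δ2: y:1→0, p:0→1
  Δ3: v:0→1, y:0→1, q:1→0
  Δ4: q:0→1
  (4Δ to stable)
t=5 Δ0: z=1 u=0 v=1 y=1 x=1 clk=1 r=0 p=1 q=1
  Δ1: u:0→1, clk:1→0
  Δ2: p:1→0
  Δ3: v:1→0
  (3Δ to stable)
t=6 Δ0: z=1 u=1 v=0 y=1 x=1 clk=0 r=0 p=0 q=1
  Δ1: u:1→0, clk:0→1
  Δ2: y:1→0, p:0→1
  Δ3: v:0→1, y:0→1, q:1→0
  Δ4: q:0→1
  (4Δ to stable)
t=7 Δ0: z=1 u=0 v=1 y=1 x=1 clk=1 r=0 p=1 q=1
  Δ1: u:0→1, clk:1→0
  Δ2: p:1→0
  Δ3: v:1→0
  (3Δ to stable)
t=8 Δ0: z=1 u=1 v=0 y=1 x=1 clk=0 r=0 p=0 q=1
  Δ1: u:1→0, clk:0→1
  Δ2: y:1→0, p:0→1
  Δ3: v:0→1, y:0→1, q:1→0
  Δ4: q:0→1
  (4Δ to stable)
t=9 Δ0: z=1 u=0 v=1 y=1 x=1 clk=1 r=0 p=1 q=1
  Δ1: u:0→1, clk:1→0
  Δ2: p:1→0
  Δ3: v:1→0
  (3Δ to stable)
t=10 Δ0: z=1 u=1 v=0 y=1 x=1 clk=0 r=0 p=0 q=1
  Δ1: u:1→0, clk:0→1
  Δ2: y:1→0, p:0→1
  Δ3: v:0→1, y:0→1, q:1→0
  Δ4: q:0→1
  (4Δ to stable)
t=11 Δ0: z=1 u=0 v=1 y=1 x=1 clk=1 r=0 p=1 q=1
  Δ1: u:0→1, clk:1→0
  Δ2: p:1→0
  Δ3: v:1→0
  (3Δ to stable)
t=12 Δ0: z=1 u=1 v=0 y=1 x=1 clk=0 r=0 p=0 q=1
  Δ1: u:1→0, clk:0→1
  Δ2: y:1→0, p:0→1
  Δ3: v:0→1, y:0→1, q:1→0
  Δ4: q:0→1
  (4Δ to stable)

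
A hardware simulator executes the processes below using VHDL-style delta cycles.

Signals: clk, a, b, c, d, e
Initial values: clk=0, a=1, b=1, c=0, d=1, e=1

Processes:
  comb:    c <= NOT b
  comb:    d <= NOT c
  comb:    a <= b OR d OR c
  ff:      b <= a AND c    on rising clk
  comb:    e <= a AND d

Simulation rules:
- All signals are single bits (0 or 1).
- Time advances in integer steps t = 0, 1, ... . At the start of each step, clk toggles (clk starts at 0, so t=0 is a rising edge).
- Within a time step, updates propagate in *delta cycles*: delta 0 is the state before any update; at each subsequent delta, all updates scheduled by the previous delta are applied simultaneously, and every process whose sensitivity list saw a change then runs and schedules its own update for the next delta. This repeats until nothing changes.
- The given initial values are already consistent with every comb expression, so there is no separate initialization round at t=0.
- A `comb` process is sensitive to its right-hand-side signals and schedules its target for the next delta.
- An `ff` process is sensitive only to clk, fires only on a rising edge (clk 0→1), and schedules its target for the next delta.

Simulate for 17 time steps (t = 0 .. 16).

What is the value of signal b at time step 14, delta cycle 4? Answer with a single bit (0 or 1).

1

t=0 Δ0: e=1 d=1 a=1 b=1 clk=0 c=0
  Δ1: clk:0→1
  Δ2: b:1→0
  Δ3: c:0→1
  Δ4: d:1→0
  Δ5: e:1→0
  (5Δ to stable)
t=1 Δ0: e=0 d=0 a=1 b=0 clk=1 c=1
  Δ1: clk:1→0
  (1Δ to stable)
t=2 Δ0: e=0 d=0 a=1 b=0 clk=0 c=1
  Δ1: clk:0→1
  Δ2: b:0→1
  Δ3: c:1→0
  Δ4: d:0→1
  Δ5: e:0→1
  (5Δ to stable)
t=3 Δ0: e=1 d=1 a=1 b=1 clk=1 c=0
  Δ1: clk:1→0
  (1Δ to stable)
t=4 Δ0: e=1 d=1 a=1 b=1 clk=0 c=0
  Δ1: clk:0→1
  Δ2: b:1→0
  Δ3: c:0→1
  Δ4: d:1→0
  Δ5: e:1→0
  (5Δ to stable)
t=5 Δ0: e=0 d=0 a=1 b=0 clk=1 c=1
  Δ1: clk:1→0
  (1Δ to stable)
t=6 Δ0: e=0 d=0 a=1 b=0 clk=0 c=1
  Δ1: clk:0→1
  Δ2: b:0→1
  Δ3: c:1→0
  Δ4: d:0→1
  Δ5: e:0→1
  (5Δ to stable)
t=7 Δ0: e=1 d=1 a=1 b=1 clk=1 c=0
  Δ1: clk:1→0
  (1Δ to stable)
t=8 Δ0: e=1 d=1 a=1 b=1 clk=0 c=0
  Δ1: clk:0→1
  Δ2: b:1→0
  Δ3: c:0→1
  Δ4: d:1→0
  Δ5: e:1→0
  (5Δ to stable)
t=9 Δ0: e=0 d=0 a=1 b=0 clk=1 c=1
  Δ1: clk:1→0
  (1Δ to stable)
t=10 Δ0: e=0 d=0 a=1 b=0 clk=0 c=1
  Δ1: clk:0→1
  Δ2: b:0→1
  Δ3: c:1→0
  Δ4: d:0→1
  Δ5: e:0→1
  (5Δ to stable)
t=11 Δ0: e=1 d=1 a=1 b=1 clk=1 c=0
  Δ1: clk:1→0
  (1Δ to stable)
t=12 Δ0: e=1 d=1 a=1 b=1 clk=0 c=0
  Δ1: clk:0→1
  Δ2: b:1→0
  Δ3: c:0→1
  Δ4: d:1→0
  Δ5: e:1→0
  (5Δ to stable)
t=13 Δ0: e=0 d=0 a=1 b=0 clk=1 c=1
  Δ1: clk:1→0
  (1Δ to stable)
t=14 Δ0: e=0 d=0 a=1 b=0 clk=0 c=1
  Δ1: clk:0→1
  Δ2: b:0→1
  Δ3: c:1→0
  Δ4: d:0→1
  Δ5: e:0→1
  (5Δ to stable)
t=15 Δ0: e=1 d=1 a=1 b=1 clk=1 c=0
  Δ1: clk:1→0
  (1Δ to stable)
t=16 Δ0: e=1 d=1 a=1 b=1 clk=0 c=0
  Δ1: clk:0→1
  Δ2: b:1→0
  Δ3: c:0→1
  Δ4: d:1→0
  Δ5: e:1→0
  (5Δ to stable)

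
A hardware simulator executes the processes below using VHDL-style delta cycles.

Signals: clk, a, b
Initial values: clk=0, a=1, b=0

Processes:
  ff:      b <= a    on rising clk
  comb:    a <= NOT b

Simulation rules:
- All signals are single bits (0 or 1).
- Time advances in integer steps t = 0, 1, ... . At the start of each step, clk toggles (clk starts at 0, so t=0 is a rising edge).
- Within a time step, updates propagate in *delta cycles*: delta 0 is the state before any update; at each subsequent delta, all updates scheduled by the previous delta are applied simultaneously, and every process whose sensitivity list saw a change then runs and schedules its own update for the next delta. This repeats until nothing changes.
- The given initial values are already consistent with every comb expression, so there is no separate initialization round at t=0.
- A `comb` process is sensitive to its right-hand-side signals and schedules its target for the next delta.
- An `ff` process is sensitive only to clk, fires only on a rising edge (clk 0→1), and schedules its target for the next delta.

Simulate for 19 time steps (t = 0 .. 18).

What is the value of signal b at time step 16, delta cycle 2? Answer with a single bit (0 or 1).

[bits: clk,b,a]
t=0: Δ0=001 Δ1=101 Δ2=111 Δ3=110 | 3Δ
t=1: Δ0=110 Δ1=010 | 1Δ
t=2: Δ0=010 Δ1=110 Δ2=100 Δ3=101 | 3Δ
t=3: Δ0=101 Δ1=001 | 1Δ
t=4: Δ0=001 Δ1=101 Δ2=111 Δ3=110 | 3Δ
t=5: Δ0=110 Δ1=010 | 1Δ
t=6: Δ0=010 Δ1=110 Δ2=100 Δ3=101 | 3Δ
t=7: Δ0=101 Δ1=001 | 1Δ
t=8: Δ0=001 Δ1=101 Δ2=111 Δ3=110 | 3Δ
t=9: Δ0=110 Δ1=010 | 1Δ
t=10: Δ0=010 Δ1=110 Δ2=100 Δ3=101 | 3Δ
t=11: Δ0=101 Δ1=001 | 1Δ
t=12: Δ0=001 Δ1=101 Δ2=111 Δ3=110 | 3Δ
t=13: Δ0=110 Δ1=010 | 1Δ
t=14: Δ0=010 Δ1=110 Δ2=100 Δ3=101 | 3Δ
t=15: Δ0=101 Δ1=001 | 1Δ
t=16: Δ0=001 Δ1=101 Δ2=111 Δ3=110 | 3Δ
t=17: Δ0=110 Δ1=010 | 1Δ
t=18: Δ0=010 Δ1=110 Δ2=100 Δ3=101 | 3Δ

1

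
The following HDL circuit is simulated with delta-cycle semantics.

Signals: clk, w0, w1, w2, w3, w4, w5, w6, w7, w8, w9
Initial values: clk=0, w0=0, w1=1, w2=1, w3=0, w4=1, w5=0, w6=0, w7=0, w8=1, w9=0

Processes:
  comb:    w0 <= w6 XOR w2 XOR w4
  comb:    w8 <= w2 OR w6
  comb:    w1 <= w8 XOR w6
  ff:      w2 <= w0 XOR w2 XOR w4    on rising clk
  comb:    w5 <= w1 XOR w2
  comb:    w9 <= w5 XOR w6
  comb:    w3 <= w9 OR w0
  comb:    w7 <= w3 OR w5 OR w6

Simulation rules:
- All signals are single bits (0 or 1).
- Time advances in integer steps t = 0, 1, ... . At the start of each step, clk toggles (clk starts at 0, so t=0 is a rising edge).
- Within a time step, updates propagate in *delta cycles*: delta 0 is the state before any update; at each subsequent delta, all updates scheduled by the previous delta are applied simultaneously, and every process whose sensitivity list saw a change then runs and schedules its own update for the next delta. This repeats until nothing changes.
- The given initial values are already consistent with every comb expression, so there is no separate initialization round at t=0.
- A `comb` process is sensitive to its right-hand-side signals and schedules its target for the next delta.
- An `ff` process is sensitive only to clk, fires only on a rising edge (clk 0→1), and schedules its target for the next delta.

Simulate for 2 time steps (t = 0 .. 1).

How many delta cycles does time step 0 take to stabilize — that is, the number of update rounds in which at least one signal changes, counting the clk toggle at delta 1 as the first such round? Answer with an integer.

6

t0.Δ0 w7=0 clk=0 w5=0 w1=1 w0=0 w8=1 w9=0 w3=0 w4=1 w6=0 w2=1
t0.Δ1 w7=0 clk=1 w5=0 w1=1 w0=0 w8=1 w9=0 w3=0 w4=1 w6=0 w2=1
t0.Δ2 w7=0 clk=1 w5=0 w1=1 w0=0 w8=1 w9=0 w3=0 w4=1 w6=0 w2=0
t0.Δ3 w7=0 clk=1 w5=1 w1=1 w0=1 w8=0 w9=0 w3=0 w4=1 w6=0 w2=0
t0.Δ4 w7=1 clk=1 w5=1 w1=0 w0=1 w8=0 w9=1 w3=1 w4=1 w6=0 w2=0
t0.Δ5 w7=1 clk=1 w5=0 w1=0 w0=1 w8=0 w9=1 w3=1 w4=1 w6=0 w2=0
t0.Δ6 w7=1 clk=1 w5=0 w1=0 w0=1 w8=0 w9=0 w3=1 w4=1 w6=0 w2=0
t1.Δ0 w7=1 clk=1 w5=0 w1=0 w0=1 w8=0 w9=0 w3=1 w4=1 w6=0 w2=0
t1.Δ1 w7=1 clk=0 w5=0 w1=0 w0=1 w8=0 w9=0 w3=1 w4=1 w6=0 w2=0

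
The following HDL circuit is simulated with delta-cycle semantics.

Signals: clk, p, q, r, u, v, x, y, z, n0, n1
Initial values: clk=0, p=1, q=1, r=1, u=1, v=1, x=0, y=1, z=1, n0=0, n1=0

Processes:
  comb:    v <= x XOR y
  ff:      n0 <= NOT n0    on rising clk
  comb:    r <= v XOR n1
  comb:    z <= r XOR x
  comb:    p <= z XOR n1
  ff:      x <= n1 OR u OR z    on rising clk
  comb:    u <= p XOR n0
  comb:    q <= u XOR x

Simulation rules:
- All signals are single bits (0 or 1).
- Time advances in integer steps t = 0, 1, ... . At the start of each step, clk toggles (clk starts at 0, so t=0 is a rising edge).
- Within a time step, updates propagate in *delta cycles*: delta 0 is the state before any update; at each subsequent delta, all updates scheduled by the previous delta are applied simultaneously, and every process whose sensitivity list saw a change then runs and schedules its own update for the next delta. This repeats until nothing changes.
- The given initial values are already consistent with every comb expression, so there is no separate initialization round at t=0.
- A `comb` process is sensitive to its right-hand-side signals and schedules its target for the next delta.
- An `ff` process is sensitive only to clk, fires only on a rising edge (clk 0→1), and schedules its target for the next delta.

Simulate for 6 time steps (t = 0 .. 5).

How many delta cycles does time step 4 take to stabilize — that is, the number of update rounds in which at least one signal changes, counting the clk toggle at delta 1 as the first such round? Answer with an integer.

4

t=0 Δ0: y=1 u=1 x=0 z=1 clk=0 n0=0 v=1 p=1 q=1 n1=0 r=1
  Δ1: clk:0→1
  Δ2: x:0→1, n0:0→1
  Δ3: u:1→0, z:1→0, v:1→0, q:1→0
  Δ4: p:1→0, q:0→1, r:1→0
  Δ5: u:0→1, z:0→1
  Δ6: p:0→1, q:1→0
  Δ7: u:1→0
  Δ8: q:0→1
  (8Δ to stable)
t=1 Δ0: y=1 u=0 x=1 z=1 clk=1 n0=1 v=0 p=1 q=1 n1=0 r=0
  Δ1: clk:1→0
  (1Δ to stable)
t=2 Δ0: y=1 u=0 x=1 z=1 clk=0 n0=1 v=0 p=1 q=1 n1=0 r=0
  Δ1: clk:0→1
  Δ2: n0:1→0
  Δ3: u:0→1
  Δ4: q:1→0
  (4Δ to stable)
t=3 Δ0: y=1 u=1 x=1 z=1 clk=1 n0=0 v=0 p=1 q=0 n1=0 r=0
  Δ1: clk:1→0
  (1Δ to stable)
t=4 Δ0: y=1 u=1 x=1 z=1 clk=0 n0=0 v=0 p=1 q=0 n1=0 r=0
  Δ1: clk:0→1
  Δ2: n0:0→1
  Δ3: u:1→0
  Δ4: q:0→1
  (4Δ to stable)
t=5 Δ0: y=1 u=0 x=1 z=1 clk=1 n0=1 v=0 p=1 q=1 n1=0 r=0
  Δ1: clk:1→0
  (1Δ to stable)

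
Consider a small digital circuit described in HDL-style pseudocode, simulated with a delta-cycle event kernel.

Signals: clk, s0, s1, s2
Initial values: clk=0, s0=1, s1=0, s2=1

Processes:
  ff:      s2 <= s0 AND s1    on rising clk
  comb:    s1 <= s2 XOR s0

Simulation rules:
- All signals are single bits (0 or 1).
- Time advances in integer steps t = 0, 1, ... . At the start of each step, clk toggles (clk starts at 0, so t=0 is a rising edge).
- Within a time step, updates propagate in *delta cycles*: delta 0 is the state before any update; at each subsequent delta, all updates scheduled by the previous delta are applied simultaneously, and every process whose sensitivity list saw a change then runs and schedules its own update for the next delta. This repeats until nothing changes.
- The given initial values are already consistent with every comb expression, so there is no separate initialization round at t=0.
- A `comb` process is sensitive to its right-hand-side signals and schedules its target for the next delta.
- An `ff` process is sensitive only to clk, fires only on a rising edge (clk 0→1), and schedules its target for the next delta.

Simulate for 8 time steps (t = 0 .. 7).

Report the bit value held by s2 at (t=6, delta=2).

1

t0.Δ0 s1=0 clk=0 s2=1 s0=1
t0.Δ1 s1=0 clk=1 s2=1 s0=1
t0.Δ2 s1=0 clk=1 s2=0 s0=1
t0.Δ3 s1=1 clk=1 s2=0 s0=1
t1.Δ0 s1=1 clk=1 s2=0 s0=1
t1.Δ1 s1=1 clk=0 s2=0 s0=1
t2.Δ0 s1=1 clk=0 s2=0 s0=1
t2.Δ1 s1=1 clk=1 s2=0 s0=1
t2.Δ2 s1=1 clk=1 s2=1 s0=1
t2.Δ3 s1=0 clk=1 s2=1 s0=1
t3.Δ0 s1=0 clk=1 s2=1 s0=1
t3.Δ1 s1=0 clk=0 s2=1 s0=1
t4.Δ0 s1=0 clk=0 s2=1 s0=1
t4.Δ1 s1=0 clk=1 s2=1 s0=1
t4.Δ2 s1=0 clk=1 s2=0 s0=1
t4.Δ3 s1=1 clk=1 s2=0 s0=1
t5.Δ0 s1=1 clk=1 s2=0 s0=1
t5.Δ1 s1=1 clk=0 s2=0 s0=1
t6.Δ0 s1=1 clk=0 s2=0 s0=1
t6.Δ1 s1=1 clk=1 s2=0 s0=1
t6.Δ2 s1=1 clk=1 s2=1 s0=1
t6.Δ3 s1=0 clk=1 s2=1 s0=1
t7.Δ0 s1=0 clk=1 s2=1 s0=1
t7.Δ1 s1=0 clk=0 s2=1 s0=1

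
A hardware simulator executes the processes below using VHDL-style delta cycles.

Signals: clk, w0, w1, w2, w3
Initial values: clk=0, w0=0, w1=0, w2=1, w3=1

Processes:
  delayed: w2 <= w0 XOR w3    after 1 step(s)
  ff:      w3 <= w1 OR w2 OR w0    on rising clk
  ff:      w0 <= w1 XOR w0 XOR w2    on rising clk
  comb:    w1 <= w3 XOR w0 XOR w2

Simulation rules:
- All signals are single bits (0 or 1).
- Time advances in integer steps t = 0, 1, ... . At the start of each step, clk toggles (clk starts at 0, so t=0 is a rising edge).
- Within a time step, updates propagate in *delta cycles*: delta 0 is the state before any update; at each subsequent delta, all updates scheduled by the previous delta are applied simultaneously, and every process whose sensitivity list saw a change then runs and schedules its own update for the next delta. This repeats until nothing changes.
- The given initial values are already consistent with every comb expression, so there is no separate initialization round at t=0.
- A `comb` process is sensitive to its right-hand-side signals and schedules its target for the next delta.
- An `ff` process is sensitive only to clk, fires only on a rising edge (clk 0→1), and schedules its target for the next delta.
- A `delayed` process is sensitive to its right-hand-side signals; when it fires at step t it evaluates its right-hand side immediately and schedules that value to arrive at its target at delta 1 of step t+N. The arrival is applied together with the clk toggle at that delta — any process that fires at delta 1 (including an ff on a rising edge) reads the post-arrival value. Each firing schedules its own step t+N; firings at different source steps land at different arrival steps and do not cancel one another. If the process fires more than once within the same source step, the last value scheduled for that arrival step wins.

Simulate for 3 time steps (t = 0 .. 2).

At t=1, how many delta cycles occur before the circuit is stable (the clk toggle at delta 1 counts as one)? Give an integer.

2

[bits: w1,clk,w2,w3,w0]
t=0: Δ0=00110 Δ1=01110 Δ2=01111 Δ3=11111 | 3Δ
t=1: Δ0=11111 Δ1=10011 Δ2=00011 | 2Δ
t=2: Δ0=00011 Δ1=01011 | 1Δ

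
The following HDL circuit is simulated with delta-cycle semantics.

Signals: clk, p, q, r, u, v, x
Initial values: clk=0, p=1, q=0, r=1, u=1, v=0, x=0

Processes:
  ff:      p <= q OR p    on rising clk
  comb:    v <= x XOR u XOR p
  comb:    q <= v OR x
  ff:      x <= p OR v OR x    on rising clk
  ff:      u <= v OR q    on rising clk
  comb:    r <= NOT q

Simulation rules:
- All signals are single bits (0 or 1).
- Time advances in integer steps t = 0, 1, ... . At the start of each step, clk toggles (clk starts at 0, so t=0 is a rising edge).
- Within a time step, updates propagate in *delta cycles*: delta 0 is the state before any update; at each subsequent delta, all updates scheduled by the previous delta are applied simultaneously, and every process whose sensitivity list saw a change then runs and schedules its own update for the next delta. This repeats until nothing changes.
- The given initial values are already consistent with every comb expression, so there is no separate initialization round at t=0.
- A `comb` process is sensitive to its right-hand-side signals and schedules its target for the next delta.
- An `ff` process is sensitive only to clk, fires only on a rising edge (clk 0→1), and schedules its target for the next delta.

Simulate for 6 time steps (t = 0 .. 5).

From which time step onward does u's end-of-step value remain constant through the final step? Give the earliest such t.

t0.Δ0 v=0 x=0 q=0 p=1 clk=0 r=1 u=1
t0.Δ1 v=0 x=0 q=0 p=1 clk=1 r=1 u=1
t0.Δ2 v=0 x=1 q=0 p=1 clk=1 r=1 u=0
t0.Δ3 v=0 x=1 q=1 p=1 clk=1 r=1 u=0
t0.Δ4 v=0 x=1 q=1 p=1 clk=1 r=0 u=0
t1.Δ0 v=0 x=1 q=1 p=1 clk=1 r=0 u=0
t1.Δ1 v=0 x=1 q=1 p=1 clk=0 r=0 u=0
t2.Δ0 v=0 x=1 q=1 p=1 clk=0 r=0 u=0
t2.Δ1 v=0 x=1 q=1 p=1 clk=1 r=0 u=0
t2.Δ2 v=0 x=1 q=1 p=1 clk=1 r=0 u=1
t2.Δ3 v=1 x=1 q=1 p=1 clk=1 r=0 u=1
t3.Δ0 v=1 x=1 q=1 p=1 clk=1 r=0 u=1
t3.Δ1 v=1 x=1 q=1 p=1 clk=0 r=0 u=1
t4.Δ0 v=1 x=1 q=1 p=1 clk=0 r=0 u=1
t4.Δ1 v=1 x=1 q=1 p=1 clk=1 r=0 u=1
t5.Δ0 v=1 x=1 q=1 p=1 clk=1 r=0 u=1
t5.Δ1 v=1 x=1 q=1 p=1 clk=0 r=0 u=1

2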